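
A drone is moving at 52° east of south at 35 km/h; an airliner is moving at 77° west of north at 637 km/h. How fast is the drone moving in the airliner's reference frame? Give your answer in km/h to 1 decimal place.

Taking east as x and north as y: drone velocity = (27.580, -21.548) km/h; airliner velocity = (-620.674, 143.294) km/h.
Velocity of drone relative to airliner = (27.580, -21.548) − (-620.674, 143.294) = (648.254, -164.842) km/h.
Magnitude = |(648.254, -164.842)| = 668.884 km/h.

668.9 km/h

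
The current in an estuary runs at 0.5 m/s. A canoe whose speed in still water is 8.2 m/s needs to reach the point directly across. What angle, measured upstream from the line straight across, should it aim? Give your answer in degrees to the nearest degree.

3°

To cancel the current, the upstream component of the canoe's velocity must equal the flow: 8.2 sin θ = 0.5.
sin θ = 0.5 / 8.2 = 0.0610.
θ = arcsin(0.0610) = 3.496°.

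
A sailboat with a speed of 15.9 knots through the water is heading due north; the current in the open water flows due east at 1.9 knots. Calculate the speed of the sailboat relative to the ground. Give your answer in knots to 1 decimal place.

Taking east as x and north as y: velocity relative to the water = (0.000, 15.900) knots; the water relative to ground = (1.900, 0.000) knots.
Velocity relative to ground = (0.000, 15.900) + (1.900, 0.000) = (1.900, 15.900) knots.
Speed = |(1.900, 15.900)| = 16.013 knots.

16.0 knots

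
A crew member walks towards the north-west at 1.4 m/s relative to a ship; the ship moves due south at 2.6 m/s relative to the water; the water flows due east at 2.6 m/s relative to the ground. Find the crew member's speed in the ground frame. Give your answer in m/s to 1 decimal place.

2.3 m/s

In east/north components (m/s): crew member relative to ship = (-0.990, 0.990); ship relative to water = (0.000, -2.600); water relative to ground = (2.600, 0.000).
Sum = (1.610, -1.610) m/s.
Speed = |(1.610, -1.610)| = 2.277 m/s.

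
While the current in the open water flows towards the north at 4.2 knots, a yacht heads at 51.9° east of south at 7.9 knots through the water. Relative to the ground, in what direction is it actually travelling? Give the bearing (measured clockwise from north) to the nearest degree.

096°

Taking east as x and north as y: velocity relative to the water = (6.217, -4.875) knots; the water relative to ground = (0.000, 4.200) knots.
Velocity relative to ground = (6.217, -4.875) + (0.000, 4.200) = (6.217, -0.675) knots.
Bearing = atan2(6.22, -0.67) = 96.19° clockwise from north.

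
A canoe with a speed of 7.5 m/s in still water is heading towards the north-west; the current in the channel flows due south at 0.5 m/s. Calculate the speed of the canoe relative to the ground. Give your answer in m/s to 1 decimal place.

7.2 m/s

Taking east as x and north as y: velocity relative to the water = (-5.303, 5.303) m/s; the water relative to ground = (0.000, -0.500) m/s.
Velocity relative to ground = (-5.303, 5.303) + (0.000, -0.500) = (-5.303, 4.803) m/s.
Speed = |(-5.303, 4.803)| = 7.155 m/s.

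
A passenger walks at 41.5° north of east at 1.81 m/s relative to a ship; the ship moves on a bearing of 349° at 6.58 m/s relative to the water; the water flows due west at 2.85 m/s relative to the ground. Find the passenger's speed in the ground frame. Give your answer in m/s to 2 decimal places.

8.14 m/s

In east/north components (m/s): passenger relative to ship = (1.356, 1.199); ship relative to water = (-1.256, 6.459); water relative to ground = (-2.850, 0.000).
Sum = (-2.750, 7.658) m/s.
Speed = |(-2.750, 7.658)| = 8.137 m/s.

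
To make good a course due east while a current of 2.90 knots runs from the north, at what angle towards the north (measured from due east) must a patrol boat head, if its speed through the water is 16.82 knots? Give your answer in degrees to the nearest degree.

The current pushes perpendicular to the desired track; the heading must have a component into the current equal to 2.90 knots: 16.82 sin θ = 2.90.
sin θ = 0.1724, so θ = 9.928°.

10°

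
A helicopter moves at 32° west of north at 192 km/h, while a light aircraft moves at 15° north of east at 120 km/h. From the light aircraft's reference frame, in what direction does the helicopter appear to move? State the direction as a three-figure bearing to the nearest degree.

Taking east as x and north as y: helicopter velocity = (-101.744, 162.825) km/h; light aircraft velocity = (115.911, 31.058) km/h.
Velocity of helicopter relative to light aircraft = (-101.744, 162.825) − (115.911, 31.058) = (-217.656, 131.767) km/h.
Bearing = atan2(-217.66, 131.77) = 301.19° clockwise from north.

301°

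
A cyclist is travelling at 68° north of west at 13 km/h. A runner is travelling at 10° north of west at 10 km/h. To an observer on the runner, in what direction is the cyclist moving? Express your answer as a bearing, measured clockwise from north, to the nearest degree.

Taking east as x and north as y: cyclist velocity = (-4.870, 12.053) km/h; runner velocity = (-9.848, 1.736) km/h.
Velocity of cyclist relative to runner = (-4.870, 12.053) − (-9.848, 1.736) = (4.978, 10.317) km/h.
Bearing = atan2(4.98, 10.32) = 25.76° clockwise from north.

026°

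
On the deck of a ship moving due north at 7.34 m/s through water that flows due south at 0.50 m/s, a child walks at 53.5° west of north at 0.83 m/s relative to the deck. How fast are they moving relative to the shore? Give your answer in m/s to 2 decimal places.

7.36 m/s

In east/north components (m/s): child relative to ship = (-0.667, 0.494); ship relative to water = (0.000, 7.340); water relative to ground = (0.000, -0.500).
Sum = (-0.667, 7.334) m/s.
Speed = |(-0.667, 7.334)| = 7.364 m/s.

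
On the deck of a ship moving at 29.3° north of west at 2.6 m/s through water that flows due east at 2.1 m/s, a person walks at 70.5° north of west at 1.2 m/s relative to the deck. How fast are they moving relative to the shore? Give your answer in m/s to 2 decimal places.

In east/north components (m/s): person relative to ship = (-0.401, 1.131); ship relative to water = (-2.267, 1.272); water relative to ground = (2.100, 0.000).
Sum = (-0.568, 2.404) m/s.
Speed = |(-0.568, 2.404)| = 2.470 m/s.

2.47 m/s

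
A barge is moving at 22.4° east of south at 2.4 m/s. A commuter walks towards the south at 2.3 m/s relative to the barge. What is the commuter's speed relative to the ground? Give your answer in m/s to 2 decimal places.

4.61 m/s

Taking east as x and north as y: barge velocity = (0.915, -2.219) m/s; commuter velocity relative to barge = (0.000, -2.300) m/s.
Velocity relative to ground = (0.915, -2.219) + (0.000, -2.300) = (0.915, -4.519) m/s.
Speed = |(0.915, -4.519)| = 4.611 m/s.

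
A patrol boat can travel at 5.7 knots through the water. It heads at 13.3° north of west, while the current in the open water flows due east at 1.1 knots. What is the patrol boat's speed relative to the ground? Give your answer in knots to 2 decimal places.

4.64 knots

Taking east as x and north as y: velocity relative to the water = (-5.547, 1.311) knots; the water relative to ground = (1.100, 0.000) knots.
Velocity relative to ground = (-5.547, 1.311) + (1.100, 0.000) = (-4.447, 1.311) knots.
Speed = |(-4.447, 1.311)| = 4.636 knots.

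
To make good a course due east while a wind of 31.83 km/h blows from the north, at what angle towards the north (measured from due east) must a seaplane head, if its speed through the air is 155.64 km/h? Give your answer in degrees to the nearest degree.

The wind pushes perpendicular to the desired track; the heading must have a component into the wind equal to 31.83 km/h: 155.64 sin θ = 31.83.
sin θ = 0.2045, so θ = 11.801°.

12°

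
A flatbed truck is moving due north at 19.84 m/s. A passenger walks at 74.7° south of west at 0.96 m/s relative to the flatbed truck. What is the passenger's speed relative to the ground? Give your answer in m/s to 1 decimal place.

18.9 m/s

Taking east as x and north as y: flatbed truck velocity = (0.000, 19.840) m/s; passenger velocity relative to flatbed truck = (-0.253, -0.926) m/s.
Velocity relative to ground = (0.000, 19.840) + (-0.253, -0.926) = (-0.253, 18.914) m/s.
Speed = |(-0.253, 18.914)| = 18.916 m/s.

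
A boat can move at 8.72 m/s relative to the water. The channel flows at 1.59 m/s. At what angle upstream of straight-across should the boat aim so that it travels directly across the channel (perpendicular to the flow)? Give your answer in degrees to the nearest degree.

11°

To cancel the current, the upstream component of the boat's velocity must equal the flow: 8.72 sin θ = 1.59.
sin θ = 1.59 / 8.72 = 0.1823.
θ = arcsin(0.1823) = 10.506°.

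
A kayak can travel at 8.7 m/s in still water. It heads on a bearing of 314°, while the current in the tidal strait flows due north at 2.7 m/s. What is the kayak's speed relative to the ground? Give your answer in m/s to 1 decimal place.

Taking east as x and north as y: velocity relative to the water = (-6.258, 6.044) m/s; the water relative to ground = (0.000, 2.700) m/s.
Velocity relative to ground = (-6.258, 6.044) + (0.000, 2.700) = (-6.258, 8.744) m/s.
Speed = |(-6.258, 8.744)| = 10.752 m/s.

10.8 m/s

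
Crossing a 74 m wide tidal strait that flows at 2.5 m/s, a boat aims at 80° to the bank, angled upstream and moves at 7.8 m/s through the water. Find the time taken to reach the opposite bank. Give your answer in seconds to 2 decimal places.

9.63 s

The component of the boat's velocity perpendicular to the bank is 7.8 × sin 80° = 7.682 m/s.
The flow acts along the bank and has no component across it.
Time = 74 / 7.682 = 9.634 s.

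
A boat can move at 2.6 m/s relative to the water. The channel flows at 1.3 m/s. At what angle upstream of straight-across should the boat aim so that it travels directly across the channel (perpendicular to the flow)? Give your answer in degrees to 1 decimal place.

30.0°

To cancel the current, the upstream component of the boat's velocity must equal the flow: 2.6 sin θ = 1.3.
sin θ = 1.3 / 2.6 = 0.5000.
θ = arcsin(0.5000) = 30.000°.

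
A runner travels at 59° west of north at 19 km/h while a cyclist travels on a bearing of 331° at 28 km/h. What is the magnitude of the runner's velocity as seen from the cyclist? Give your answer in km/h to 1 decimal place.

Taking east as x and north as y: runner velocity = (-16.286, 9.786) km/h; cyclist velocity = (-13.575, 24.489) km/h.
Velocity of runner relative to cyclist = (-16.286, 9.786) − (-13.575, 24.489) = (-2.712, -14.704) km/h.
Magnitude = |(-2.712, -14.704)| = 14.952 km/h.

15.0 km/h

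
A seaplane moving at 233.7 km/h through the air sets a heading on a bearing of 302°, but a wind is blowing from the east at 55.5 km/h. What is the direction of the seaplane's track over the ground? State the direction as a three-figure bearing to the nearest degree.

296°

Taking east as x and north as y: velocity relative to the air = (-198.189, 123.842) km/h; the air relative to ground = (-55.500, 0.000) km/h.
Velocity relative to ground = (-198.189, 123.842) + (-55.500, 0.000) = (-253.689, 123.842) km/h.
Bearing = atan2(-253.69, 123.84) = 296.02° clockwise from north.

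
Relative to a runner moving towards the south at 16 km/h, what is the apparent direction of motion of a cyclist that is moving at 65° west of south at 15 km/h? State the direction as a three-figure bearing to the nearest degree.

305°

Taking east as x and north as y: cyclist velocity = (-13.595, -6.339) km/h; runner velocity = (0.000, -16.000) km/h.
Velocity of cyclist relative to runner = (-13.595, -6.339) − (0.000, -16.000) = (-13.595, 9.661) km/h.
Bearing = atan2(-13.59, 9.66) = 305.40° clockwise from north.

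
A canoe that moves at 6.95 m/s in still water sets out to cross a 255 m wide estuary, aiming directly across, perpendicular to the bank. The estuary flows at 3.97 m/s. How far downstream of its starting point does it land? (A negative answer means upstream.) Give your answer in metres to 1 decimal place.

145.7 m

Perpendicular speed = 6.950 m/s; crossing time = 255 / 6.950 = 36.691 s.
Net downstream speed = 3.970 m/s.
Drift = 3.970 × 36.691 = 145.662 m (downstream).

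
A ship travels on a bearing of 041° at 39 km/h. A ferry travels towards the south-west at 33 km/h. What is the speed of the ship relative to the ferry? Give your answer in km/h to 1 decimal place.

Taking east as x and north as y: ship velocity = (25.586, 29.434) km/h; ferry velocity = (-23.335, -23.335) km/h.
Velocity of ship relative to ferry = (25.586, 29.434) − (-23.335, -23.335) = (48.921, 52.768) km/h.
Magnitude = |(48.921, 52.768)| = 71.956 km/h.

72.0 km/h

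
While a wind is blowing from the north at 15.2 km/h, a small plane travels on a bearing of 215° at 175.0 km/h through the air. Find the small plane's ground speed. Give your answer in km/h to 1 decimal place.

Taking east as x and north as y: velocity relative to the air = (-100.376, -143.352) km/h; the air relative to ground = (0.000, -15.200) km/h.
Velocity relative to ground = (-100.376, -143.352) + (0.000, -15.200) = (-100.376, -158.552) km/h.
Speed = |(-100.376, -158.552)| = 187.654 km/h.

187.7 km/h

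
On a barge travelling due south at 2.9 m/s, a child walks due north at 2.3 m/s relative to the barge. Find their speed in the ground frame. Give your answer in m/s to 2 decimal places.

Taking east as x and north as y: barge velocity = (0.000, -2.900) m/s; child velocity relative to barge = (0.000, 2.300) m/s.
Velocity relative to ground = (0.000, -2.900) + (0.000, 2.300) = (0.000, -0.600) m/s.
Speed = |(0.000, -0.600)| = 0.600 m/s.

0.60 m/s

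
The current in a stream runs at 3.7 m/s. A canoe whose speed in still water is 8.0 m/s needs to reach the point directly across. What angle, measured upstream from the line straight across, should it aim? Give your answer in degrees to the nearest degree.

28°

To cancel the current, the upstream component of the canoe's velocity must equal the flow: 8.0 sin θ = 3.7.
sin θ = 3.7 / 8.0 = 0.4625.
θ = arcsin(0.4625) = 27.549°.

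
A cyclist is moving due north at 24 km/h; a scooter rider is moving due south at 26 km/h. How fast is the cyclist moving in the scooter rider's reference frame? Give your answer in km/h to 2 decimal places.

Taking east as x and north as y: cyclist velocity = (0.000, 24.000) km/h; scooter rider velocity = (0.000, -26.000) km/h.
Velocity of cyclist relative to scooter rider = (0.000, 24.000) − (0.000, -26.000) = (0.000, 50.000) km/h.
Magnitude = |(0.000, 50.000)| = 50.000 km/h.

50.00 km/h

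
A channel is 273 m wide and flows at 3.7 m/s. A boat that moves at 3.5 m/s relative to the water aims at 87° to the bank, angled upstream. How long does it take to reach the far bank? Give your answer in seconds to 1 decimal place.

78.1 s

The component of the boat's velocity perpendicular to the bank is 3.5 × sin 87° = 3.495 m/s.
Only the cross-stream component determines the crossing time; the current contributes nothing perpendicular to the bank.
Time = 273 / 3.495 = 78.107 s.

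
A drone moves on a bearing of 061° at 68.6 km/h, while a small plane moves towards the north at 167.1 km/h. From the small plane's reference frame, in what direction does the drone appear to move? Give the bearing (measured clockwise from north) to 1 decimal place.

Taking east as x and north as y: drone velocity = (59.999, 33.258) km/h; small plane velocity = (0.000, 167.100) km/h.
Velocity of drone relative to small plane = (59.999, 33.258) − (0.000, 167.100) = (59.999, -133.842) km/h.
Bearing = atan2(60.00, -133.84) = 155.85° clockwise from north.

155.9°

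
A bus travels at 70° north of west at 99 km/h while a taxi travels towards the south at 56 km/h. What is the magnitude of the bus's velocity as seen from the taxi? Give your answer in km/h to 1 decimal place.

152.8 km/h

Taking east as x and north as y: bus velocity = (-33.860, 93.030) km/h; taxi velocity = (0.000, -56.000) km/h.
Velocity of bus relative to taxi = (-33.860, 93.030) − (0.000, -56.000) = (-33.860, 149.030) km/h.
Magnitude = |(-33.860, 149.030)| = 152.828 km/h.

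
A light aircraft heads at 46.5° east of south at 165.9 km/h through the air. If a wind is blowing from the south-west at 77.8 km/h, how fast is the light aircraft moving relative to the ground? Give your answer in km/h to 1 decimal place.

185.1 km/h

Taking east as x and north as y: velocity relative to the air = (120.340, -114.198) km/h; the air relative to ground = (55.013, 55.013) km/h.
Velocity relative to ground = (120.340, -114.198) + (55.013, 55.013) = (175.353, -59.185) km/h.
Speed = |(175.353, -59.185)| = 185.071 km/h.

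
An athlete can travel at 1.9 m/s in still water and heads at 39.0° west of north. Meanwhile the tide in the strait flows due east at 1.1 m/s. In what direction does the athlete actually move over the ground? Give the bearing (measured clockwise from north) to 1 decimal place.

Taking east as x and north as y: velocity relative to the water = (-1.196, 1.477) m/s; the water relative to ground = (1.100, 0.000) m/s.
Velocity relative to ground = (-1.196, 1.477) + (1.100, 0.000) = (-0.096, 1.477) m/s.
Bearing = atan2(-0.10, 1.48) = 356.29° clockwise from north.

356.3°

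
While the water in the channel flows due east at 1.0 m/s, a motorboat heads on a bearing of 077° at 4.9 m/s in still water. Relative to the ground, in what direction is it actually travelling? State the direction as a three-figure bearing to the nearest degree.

Taking east as x and north as y: velocity relative to the water = (4.774, 1.102) m/s; the water relative to ground = (1.000, 0.000) m/s.
Velocity relative to ground = (4.774, 1.102) + (1.000, 0.000) = (5.774, 1.102) m/s.
Bearing = atan2(5.77, 1.10) = 79.19° clockwise from north.

079°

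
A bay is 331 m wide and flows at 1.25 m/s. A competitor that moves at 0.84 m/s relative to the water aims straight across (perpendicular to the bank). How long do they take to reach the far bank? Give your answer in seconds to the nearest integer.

394 s

The component of the competitor's velocity perpendicular to the bank is 0.84 m/s.
The current is parallel to the bank, so it does not affect the crossing time.
Time = 331 / 0.840 = 394.048 s.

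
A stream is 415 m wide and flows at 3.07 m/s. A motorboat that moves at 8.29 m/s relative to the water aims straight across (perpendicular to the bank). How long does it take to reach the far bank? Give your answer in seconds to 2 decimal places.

50.06 s

The component of the motorboat's velocity perpendicular to the bank is 8.29 m/s.
The current is parallel to the bank, so it does not affect the crossing time.
Time = 415 / 8.290 = 50.060 s.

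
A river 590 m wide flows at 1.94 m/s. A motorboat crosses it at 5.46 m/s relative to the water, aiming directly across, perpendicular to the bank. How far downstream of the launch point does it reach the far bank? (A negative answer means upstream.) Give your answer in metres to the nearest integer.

210 m

Perpendicular speed = 5.460 m/s; crossing time = 590 / 5.460 = 108.059 s.
Net downstream speed = 1.940 m/s.
Drift = 1.940 × 108.059 = 209.634 m (downstream).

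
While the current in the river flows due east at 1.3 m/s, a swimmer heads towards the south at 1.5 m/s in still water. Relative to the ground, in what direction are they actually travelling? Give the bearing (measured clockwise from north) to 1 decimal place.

139.1°

Taking east as x and north as y: velocity relative to the water = (0.000, -1.500) m/s; the water relative to ground = (1.300, 0.000) m/s.
Velocity relative to ground = (0.000, -1.500) + (1.300, 0.000) = (1.300, -1.500) m/s.
Bearing = atan2(1.30, -1.50) = 139.09° clockwise from north.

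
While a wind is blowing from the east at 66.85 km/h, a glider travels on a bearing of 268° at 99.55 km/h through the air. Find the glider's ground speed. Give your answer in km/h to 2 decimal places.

166.38 km/h

Taking east as x and north as y: velocity relative to the air = (-99.489, -3.474) km/h; the air relative to ground = (-66.850, 0.000) km/h.
Velocity relative to ground = (-99.489, -3.474) + (-66.850, 0.000) = (-166.339, -3.474) km/h.
Speed = |(-166.339, -3.474)| = 166.376 km/h.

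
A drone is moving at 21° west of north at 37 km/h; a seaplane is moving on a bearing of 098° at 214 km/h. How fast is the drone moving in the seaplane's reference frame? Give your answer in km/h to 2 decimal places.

Taking east as x and north as y: drone velocity = (-13.260, 34.542) km/h; seaplane velocity = (211.917, -29.783) km/h.
Velocity of drone relative to seaplane = (-13.260, 34.542) − (211.917, -29.783) = (-225.177, 64.326) km/h.
Magnitude = |(-225.177, 64.326)| = 234.185 km/h.

234.18 km/h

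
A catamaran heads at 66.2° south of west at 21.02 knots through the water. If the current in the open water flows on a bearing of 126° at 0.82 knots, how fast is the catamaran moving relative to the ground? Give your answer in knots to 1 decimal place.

Taking east as x and north as y: velocity relative to the water = (-8.483, -19.232) knots; the water relative to ground = (0.663, -0.482) knots.
Velocity relative to ground = (-8.483, -19.232) + (0.663, -0.482) = (-7.819, -19.714) knots.
Speed = |(-7.819, -19.714)| = 21.208 knots.

21.2 knots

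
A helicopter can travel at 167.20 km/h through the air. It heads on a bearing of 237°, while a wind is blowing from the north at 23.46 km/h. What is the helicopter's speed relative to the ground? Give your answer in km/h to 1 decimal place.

Taking east as x and north as y: velocity relative to the air = (-140.226, -91.064) km/h; the air relative to ground = (0.000, -23.460) km/h.
Velocity relative to ground = (-140.226, -91.064) + (0.000, -23.460) = (-140.226, -114.524) km/h.
Speed = |(-140.226, -114.524)| = 181.049 km/h.

181.0 km/h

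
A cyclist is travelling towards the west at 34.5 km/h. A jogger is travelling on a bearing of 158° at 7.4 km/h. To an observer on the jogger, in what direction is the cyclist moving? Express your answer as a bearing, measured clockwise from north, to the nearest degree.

Taking east as x and north as y: cyclist velocity = (-34.500, 0.000) km/h; jogger velocity = (2.772, -6.861) km/h.
Velocity of cyclist relative to jogger = (-34.500, 0.000) − (2.772, -6.861) = (-37.272, 6.861) km/h.
Bearing = atan2(-37.27, 6.86) = 280.43° clockwise from north.

280°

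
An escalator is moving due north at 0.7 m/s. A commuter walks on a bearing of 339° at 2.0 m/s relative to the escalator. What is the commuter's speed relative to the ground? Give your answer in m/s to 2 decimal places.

2.67 m/s

Taking east as x and north as y: escalator velocity = (0.000, 0.700) m/s; commuter velocity relative to escalator = (-0.717, 1.867) m/s.
Velocity relative to ground = (0.000, 0.700) + (-0.717, 1.867) = (-0.717, 2.567) m/s.
Speed = |(-0.717, 2.567)| = 2.665 m/s.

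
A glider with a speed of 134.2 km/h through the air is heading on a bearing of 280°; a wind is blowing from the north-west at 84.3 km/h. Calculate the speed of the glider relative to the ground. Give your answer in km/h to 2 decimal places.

81.13 km/h

Taking east as x and north as y: velocity relative to the air = (-132.161, 23.304) km/h; the air relative to ground = (59.609, -59.609) km/h.
Velocity relative to ground = (-132.161, 23.304) + (59.609, -59.609) = (-72.552, -36.306) km/h.
Speed = |(-72.552, -36.306)| = 81.129 km/h.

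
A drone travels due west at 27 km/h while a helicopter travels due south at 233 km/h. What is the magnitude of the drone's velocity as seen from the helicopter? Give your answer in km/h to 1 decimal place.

234.6 km/h

Taking east as x and north as y: drone velocity = (-27.000, 0.000) km/h; helicopter velocity = (0.000, -233.000) km/h.
Velocity of drone relative to helicopter = (-27.000, 0.000) − (0.000, -233.000) = (-27.000, 233.000) km/h.
Magnitude = |(-27.000, 233.000)| = 234.559 km/h.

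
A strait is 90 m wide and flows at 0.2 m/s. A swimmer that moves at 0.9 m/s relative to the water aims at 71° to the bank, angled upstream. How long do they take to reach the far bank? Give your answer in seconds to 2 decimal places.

105.76 s

The component of the swimmer's velocity perpendicular to the bank is 0.9 × sin 71° = 0.851 m/s.
The flow acts along the bank and has no component across it.
Time = 90 / 0.851 = 105.762 s.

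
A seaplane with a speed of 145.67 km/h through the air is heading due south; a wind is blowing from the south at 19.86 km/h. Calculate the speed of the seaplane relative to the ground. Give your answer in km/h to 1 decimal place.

Taking east as x and north as y: velocity relative to the air = (0.000, -145.670) km/h; the air relative to ground = (0.000, 19.860) km/h.
Velocity relative to ground = (0.000, -145.670) + (0.000, 19.860) = (0.000, -125.810) km/h.
Speed = |(0.000, -125.810)| = 125.810 km/h.

125.8 km/h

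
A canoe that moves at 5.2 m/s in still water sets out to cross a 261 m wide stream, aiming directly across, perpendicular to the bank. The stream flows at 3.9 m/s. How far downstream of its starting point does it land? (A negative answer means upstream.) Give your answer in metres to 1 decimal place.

Perpendicular speed = 5.200 m/s; crossing time = 261 / 5.200 = 50.192 s.
Net downstream speed = 3.900 m/s.
Drift = 3.900 × 50.192 = 195.750 m (downstream).

195.8 m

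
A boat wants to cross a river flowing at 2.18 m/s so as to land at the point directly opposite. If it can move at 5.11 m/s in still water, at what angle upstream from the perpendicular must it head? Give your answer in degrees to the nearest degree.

To cancel the current, the upstream component of the boat's velocity must equal the flow: 5.11 sin θ = 2.18.
sin θ = 2.18 / 5.11 = 0.4266.
θ = arcsin(0.4266) = 25.253°.

25°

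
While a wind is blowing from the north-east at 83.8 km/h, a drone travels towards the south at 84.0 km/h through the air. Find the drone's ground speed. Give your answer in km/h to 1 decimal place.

Taking east as x and north as y: velocity relative to the air = (0.000, -84.000) km/h; the air relative to ground = (-59.256, -59.256) km/h.
Velocity relative to ground = (0.000, -84.000) + (-59.256, -59.256) = (-59.256, -143.256) km/h.
Speed = |(-59.256, -143.256)| = 155.027 km/h.

155.0 km/h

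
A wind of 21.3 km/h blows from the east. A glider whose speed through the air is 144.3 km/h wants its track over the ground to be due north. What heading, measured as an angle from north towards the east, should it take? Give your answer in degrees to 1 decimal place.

The wind pushes perpendicular to the desired track; the heading must have a component into the wind equal to 21.3 km/h: 144.3 sin θ = 21.3.
sin θ = 0.1476, so θ = 8.488°.

8.5°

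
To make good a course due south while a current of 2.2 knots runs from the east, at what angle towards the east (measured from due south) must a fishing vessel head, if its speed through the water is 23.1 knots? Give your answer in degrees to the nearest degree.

5°

The current pushes perpendicular to the desired track; the heading must have a component into the current equal to 2.2 knots: 23.1 sin θ = 2.2.
sin θ = 0.0952, so θ = 5.465°.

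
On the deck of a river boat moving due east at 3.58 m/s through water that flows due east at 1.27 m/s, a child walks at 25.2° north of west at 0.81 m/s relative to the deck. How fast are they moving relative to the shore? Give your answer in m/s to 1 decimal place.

In east/north components (m/s): child relative to river boat = (-0.733, 0.345); river boat relative to water = (3.580, 0.000); water relative to ground = (1.270, 0.000).
Sum = (4.117, 0.345) m/s.
Speed = |(4.117, 0.345)| = 4.132 m/s.

4.1 m/s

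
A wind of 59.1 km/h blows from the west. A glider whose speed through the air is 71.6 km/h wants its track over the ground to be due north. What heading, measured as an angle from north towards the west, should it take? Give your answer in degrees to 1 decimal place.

The wind pushes perpendicular to the desired track; the heading must have a component into the wind equal to 59.1 km/h: 71.6 sin θ = 59.1.
sin θ = 0.8254, so θ = 55.631°.

55.6°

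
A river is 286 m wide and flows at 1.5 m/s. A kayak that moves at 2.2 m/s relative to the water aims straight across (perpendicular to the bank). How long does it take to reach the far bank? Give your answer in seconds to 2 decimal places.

130.00 s

The component of the kayak's velocity perpendicular to the bank is 2.2 m/s.
The current is parallel to the bank, so it does not affect the crossing time.
Time = 286 / 2.200 = 130.000 s.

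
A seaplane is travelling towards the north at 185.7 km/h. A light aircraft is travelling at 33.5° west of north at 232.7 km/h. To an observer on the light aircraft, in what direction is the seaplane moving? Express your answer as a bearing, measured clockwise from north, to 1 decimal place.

093.7°

Taking east as x and north as y: seaplane velocity = (0.000, 185.700) km/h; light aircraft velocity = (-128.436, 194.045) km/h.
Velocity of seaplane relative to light aircraft = (0.000, 185.700) − (-128.436, 194.045) = (128.436, -8.345) km/h.
Bearing = atan2(128.44, -8.35) = 93.72° clockwise from north.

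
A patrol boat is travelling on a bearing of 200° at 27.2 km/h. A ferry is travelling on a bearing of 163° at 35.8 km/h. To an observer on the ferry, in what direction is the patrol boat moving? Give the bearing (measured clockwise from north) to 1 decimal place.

293.7°

Taking east as x and north as y: patrol boat velocity = (-9.303, -25.560) km/h; ferry velocity = (10.467, -34.236) km/h.
Velocity of patrol boat relative to ferry = (-9.303, -25.560) − (10.467, -34.236) = (-19.770, 8.676) km/h.
Bearing = atan2(-19.77, 8.68) = 293.69° clockwise from north.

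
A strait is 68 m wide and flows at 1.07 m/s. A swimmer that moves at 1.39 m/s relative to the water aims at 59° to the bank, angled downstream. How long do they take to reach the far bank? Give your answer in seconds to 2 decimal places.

57.07 s

The component of the swimmer's velocity perpendicular to the bank is 1.39 × sin 59° = 1.191 m/s.
The flow acts along the bank and has no component across it.
Time = 68 / 1.191 = 57.073 s.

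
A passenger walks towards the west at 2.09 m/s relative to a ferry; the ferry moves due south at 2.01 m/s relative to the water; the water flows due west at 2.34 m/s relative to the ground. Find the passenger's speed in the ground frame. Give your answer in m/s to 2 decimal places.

4.86 m/s

In east/north components (m/s): passenger relative to ferry = (-2.090, 0.000); ferry relative to water = (0.000, -2.010); water relative to ground = (-2.340, 0.000).
Sum = (-4.430, -2.010) m/s.
Speed = |(-4.430, -2.010)| = 4.865 m/s.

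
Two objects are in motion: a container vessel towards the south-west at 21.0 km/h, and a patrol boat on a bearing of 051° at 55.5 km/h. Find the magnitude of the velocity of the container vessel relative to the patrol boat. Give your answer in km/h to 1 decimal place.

Taking east as x and north as y: container vessel velocity = (-14.849, -14.849) km/h; patrol boat velocity = (43.132, 34.927) km/h.
Velocity of container vessel relative to patrol boat = (-14.849, -14.849) − (43.132, 34.927) = (-57.981, -49.777) km/h.
Magnitude = |(-57.981, -49.777)| = 76.416 km/h.

76.4 km/h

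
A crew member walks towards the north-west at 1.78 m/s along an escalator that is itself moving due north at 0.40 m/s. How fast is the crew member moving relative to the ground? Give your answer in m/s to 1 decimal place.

Taking east as x and north as y: escalator velocity = (0.000, 0.400) m/s; crew member velocity relative to escalator = (-1.259, 1.259) m/s.
Velocity relative to ground = (0.000, 0.400) + (-1.259, 1.259) = (-1.259, 1.659) m/s.
Speed = |(-1.259, 1.659)| = 2.082 m/s.

2.1 m/s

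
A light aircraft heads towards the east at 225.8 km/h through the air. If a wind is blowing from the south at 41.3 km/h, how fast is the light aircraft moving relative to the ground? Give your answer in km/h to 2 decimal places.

Taking east as x and north as y: velocity relative to the air = (225.800, 0.000) km/h; the air relative to ground = (0.000, 41.300) km/h.
Velocity relative to ground = (225.800, 0.000) + (0.000, 41.300) = (225.800, 41.300) km/h.
Speed = |(225.800, 41.300)| = 229.546 km/h.

229.55 km/h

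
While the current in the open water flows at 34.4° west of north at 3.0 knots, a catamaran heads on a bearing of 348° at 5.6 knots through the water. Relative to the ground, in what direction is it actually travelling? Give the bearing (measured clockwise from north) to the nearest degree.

Taking east as x and north as y: velocity relative to the water = (-1.164, 5.478) knots; the water relative to ground = (-1.695, 2.475) knots.
Velocity relative to ground = (-1.164, 5.478) + (-1.695, 2.475) = (-2.859, 7.953) knots.
Bearing = atan2(-2.86, 7.95) = 340.23° clockwise from north.

340°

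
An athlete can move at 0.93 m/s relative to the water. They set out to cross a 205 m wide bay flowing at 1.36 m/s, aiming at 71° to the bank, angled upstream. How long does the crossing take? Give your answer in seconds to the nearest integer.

233 s

The component of the athlete's velocity perpendicular to the bank is 0.93 × sin 71° = 0.879 m/s.
Only the cross-stream component determines the crossing time; the current contributes nothing perpendicular to the bank.
Time = 205 / 0.879 = 233.131 s.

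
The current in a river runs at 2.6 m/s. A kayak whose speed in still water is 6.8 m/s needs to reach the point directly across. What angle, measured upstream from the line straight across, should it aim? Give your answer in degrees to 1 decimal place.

22.5°

To cancel the current, the upstream component of the kayak's velocity must equal the flow: 6.8 sin θ = 2.6.
sin θ = 2.6 / 6.8 = 0.3824.
θ = arcsin(0.3824) = 22.480°.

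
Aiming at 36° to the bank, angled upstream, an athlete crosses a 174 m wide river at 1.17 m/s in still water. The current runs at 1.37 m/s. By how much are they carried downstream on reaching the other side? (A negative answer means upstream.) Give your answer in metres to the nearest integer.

Perpendicular speed = 0.688 m/s; crossing time = 174 / 0.688 = 253.014 s.
Net downstream speed = 0.423 m/s.
Drift = 0.423 × 253.014 = 107.139 m (downstream).

107 m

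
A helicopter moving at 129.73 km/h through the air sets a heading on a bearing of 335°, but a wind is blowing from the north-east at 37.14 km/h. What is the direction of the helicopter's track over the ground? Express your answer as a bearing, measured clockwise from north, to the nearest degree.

318°

Taking east as x and north as y: velocity relative to the air = (-54.826, 117.575) km/h; the air relative to ground = (-26.262, -26.262) km/h.
Velocity relative to ground = (-54.826, 117.575) + (-26.262, -26.262) = (-81.088, 91.313) km/h.
Bearing = atan2(-81.09, 91.31) = 318.39° clockwise from north.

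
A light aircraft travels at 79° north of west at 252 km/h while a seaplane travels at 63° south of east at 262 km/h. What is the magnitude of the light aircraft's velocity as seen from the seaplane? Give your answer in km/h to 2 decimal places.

Taking east as x and north as y: light aircraft velocity = (-48.084, 247.370) km/h; seaplane velocity = (118.946, -233.444) km/h.
Velocity of light aircraft relative to seaplane = (-48.084, 247.370) − (118.946, -233.444) = (-167.029, 480.814) km/h.
Magnitude = |(-167.029, 480.814)| = 509.000 km/h.

509.00 km/h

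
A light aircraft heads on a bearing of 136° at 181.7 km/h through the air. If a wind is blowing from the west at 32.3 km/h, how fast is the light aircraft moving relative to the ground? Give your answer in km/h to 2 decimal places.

205.46 km/h

Taking east as x and north as y: velocity relative to the air = (126.219, -130.704) km/h; the air relative to ground = (32.300, 0.000) km/h.
Velocity relative to ground = (126.219, -130.704) + (32.300, 0.000) = (158.519, -130.704) km/h.
Speed = |(158.519, -130.704)| = 205.455 km/h.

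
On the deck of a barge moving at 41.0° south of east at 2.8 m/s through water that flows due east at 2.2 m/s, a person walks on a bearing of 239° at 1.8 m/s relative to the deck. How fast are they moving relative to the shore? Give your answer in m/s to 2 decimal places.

3.91 m/s

In east/north components (m/s): person relative to barge = (-1.543, -0.927); barge relative to water = (2.113, -1.837); water relative to ground = (2.200, 0.000).
Sum = (2.770, -2.764) m/s.
Speed = |(2.770, -2.764)| = 3.913 m/s.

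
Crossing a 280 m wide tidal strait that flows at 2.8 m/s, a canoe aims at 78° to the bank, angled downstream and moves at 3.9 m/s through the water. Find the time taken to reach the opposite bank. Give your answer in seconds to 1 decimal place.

73.4 s

The component of the canoe's velocity perpendicular to the bank is 3.9 × sin 78° = 3.815 m/s.
Only the cross-stream component determines the crossing time; the current contributes nothing perpendicular to the bank.
Time = 280 / 3.815 = 73.399 s.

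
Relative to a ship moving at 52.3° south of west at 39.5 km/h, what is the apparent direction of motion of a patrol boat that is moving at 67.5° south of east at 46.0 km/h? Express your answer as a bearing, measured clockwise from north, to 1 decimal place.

Taking east as x and north as y: patrol boat velocity = (17.603, -42.498) km/h; ship velocity = (-24.155, -31.253) km/h.
Velocity of patrol boat relative to ship = (17.603, -42.498) − (-24.155, -31.253) = (41.759, -11.245) km/h.
Bearing = atan2(41.76, -11.25) = 105.07° clockwise from north.

105.1°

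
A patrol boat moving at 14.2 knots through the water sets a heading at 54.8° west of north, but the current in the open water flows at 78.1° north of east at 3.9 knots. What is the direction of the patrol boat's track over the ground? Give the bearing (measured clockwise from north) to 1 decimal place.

Taking east as x and north as y: velocity relative to the water = (-11.603, 8.185) knots; the water relative to ground = (0.804, 3.816) knots.
Velocity relative to ground = (-11.603, 8.185) + (0.804, 3.816) = (-10.799, 12.002) knots.
Bearing = atan2(-10.80, 12.00) = 318.02° clockwise from north.

318.0°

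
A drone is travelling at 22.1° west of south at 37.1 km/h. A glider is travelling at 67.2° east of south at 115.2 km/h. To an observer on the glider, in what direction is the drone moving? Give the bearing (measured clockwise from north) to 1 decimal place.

Taking east as x and north as y: drone velocity = (-13.958, -34.374) km/h; glider velocity = (106.199, -44.642) km/h.
Velocity of drone relative to glider = (-13.958, -34.374) − (106.199, -44.642) = (-120.157, 10.268) km/h.
Bearing = atan2(-120.16, 10.27) = 274.88° clockwise from north.

274.9°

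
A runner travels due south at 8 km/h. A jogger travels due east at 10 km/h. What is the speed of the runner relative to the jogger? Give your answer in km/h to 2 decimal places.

Taking east as x and north as y: runner velocity = (0.000, -8.000) km/h; jogger velocity = (10.000, 0.000) km/h.
Velocity of runner relative to jogger = (0.000, -8.000) − (10.000, 0.000) = (-10.000, -8.000) km/h.
Magnitude = |(-10.000, -8.000)| = 12.806 km/h.

12.81 km/h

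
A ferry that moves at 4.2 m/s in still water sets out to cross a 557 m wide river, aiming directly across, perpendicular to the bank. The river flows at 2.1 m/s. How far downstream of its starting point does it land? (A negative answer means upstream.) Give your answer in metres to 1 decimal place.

Perpendicular speed = 4.200 m/s; crossing time = 557 / 4.200 = 132.619 s.
Net downstream speed = 2.100 m/s.
Drift = 2.100 × 132.619 = 278.500 m (downstream).

278.5 m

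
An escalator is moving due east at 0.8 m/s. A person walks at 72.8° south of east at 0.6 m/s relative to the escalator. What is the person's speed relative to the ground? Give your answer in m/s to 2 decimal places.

Taking east as x and north as y: escalator velocity = (0.800, 0.000) m/s; person velocity relative to escalator = (0.177, -0.573) m/s.
Velocity relative to ground = (0.800, 0.000) + (0.177, -0.573) = (0.977, -0.573) m/s.
Speed = |(0.977, -0.573)| = 1.133 m/s.

1.13 m/s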